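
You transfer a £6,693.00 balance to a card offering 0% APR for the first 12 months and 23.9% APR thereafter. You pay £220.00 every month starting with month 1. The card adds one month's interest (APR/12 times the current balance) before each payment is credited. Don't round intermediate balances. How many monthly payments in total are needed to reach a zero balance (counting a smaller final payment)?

Promo months 1–12 at r₀ = 0%/12 = 0; months 13+ at r₁ = 23.9%/12 = 0.0199167.
After month 12 (no interest yet): B = £6,693.00 − 12·£220.00 = £4,053.00.
Then at r₁ with £220.00/mo: n₂ = −ln(1 − r₁·B/P)/ln(1+r₁) ≈ 23.18 → 24 more payments.

36 months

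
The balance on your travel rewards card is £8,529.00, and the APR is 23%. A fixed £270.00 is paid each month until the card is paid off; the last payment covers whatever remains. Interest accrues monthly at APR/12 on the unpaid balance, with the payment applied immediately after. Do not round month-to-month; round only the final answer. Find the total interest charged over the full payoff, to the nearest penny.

Monthly rate r = 23%/12 = 1.91667% = 0.0191667.
Payoff takes n = ⌈−ln(1 − rB₀/P)/ln(1+r)⌉ = ⌈48.986⌉ = 49 payments; the last is £266.32.
Total paid = 48·£270.00 + £266.32 = £13,226.32.
Total interest = total paid − principal = £13,226.32 − £8,529.00 = £4,697.32.

£4,697.32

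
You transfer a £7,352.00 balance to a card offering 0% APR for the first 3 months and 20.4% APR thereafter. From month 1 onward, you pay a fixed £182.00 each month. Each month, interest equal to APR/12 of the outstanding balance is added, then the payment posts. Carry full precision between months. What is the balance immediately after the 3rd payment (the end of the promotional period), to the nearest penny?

Promo months 1–3 at r₀ = 0%/12 = 0; months 4+ at r₁ = 20.4%/12 = 0.017.
After month 3 (no interest yet): B = £7,352.00 − 3·£182.00 = £6,806.00.

£6,806.00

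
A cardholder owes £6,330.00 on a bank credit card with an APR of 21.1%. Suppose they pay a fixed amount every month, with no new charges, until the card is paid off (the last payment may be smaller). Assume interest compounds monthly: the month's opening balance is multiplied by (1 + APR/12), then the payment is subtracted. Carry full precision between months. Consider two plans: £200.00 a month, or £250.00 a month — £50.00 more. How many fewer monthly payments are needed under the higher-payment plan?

Monthly rate r = 21.1%/12 = 1.75833% = 0.0175833.
At £200.00/mo: n = ⌈−ln(1 − rB₀/P)/ln(1+r)⌉ = 47 payments (last £129.84); total interest = total paid − £6,330.00 = £2,999.84.
At £250.00/mo: 34 payments (last £200.54); total interest £2,120.54.
Payments saved = 47 − 34 = 13.

13 fewer payments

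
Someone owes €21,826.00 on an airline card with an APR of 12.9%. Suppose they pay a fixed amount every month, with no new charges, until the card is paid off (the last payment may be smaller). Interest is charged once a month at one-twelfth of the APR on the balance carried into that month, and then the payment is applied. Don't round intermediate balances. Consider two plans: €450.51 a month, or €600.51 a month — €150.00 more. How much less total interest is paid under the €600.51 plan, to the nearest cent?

€3,168.56

Monthly rate r = 12.9%/12 = 1.075% = 0.01075.
At €450.51/mo: n = ⌈−ln(1 − rB₀/P)/ln(1+r)⌉ = 69 payments (last €360.89); total interest = total paid − €21,826.00 = €9,169.57.
At €600.51/mo: 47 payments (last €203.55); total interest €6,001.01.
Interest saved = €9,169.57 − €6,001.01 = €3,168.56.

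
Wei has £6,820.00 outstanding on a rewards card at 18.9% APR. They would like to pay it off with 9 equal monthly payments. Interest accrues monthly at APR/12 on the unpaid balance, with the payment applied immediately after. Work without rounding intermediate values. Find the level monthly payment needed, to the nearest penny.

£818.70

Monthly rate r = 18.9%/12 = 1.575% = 0.01575.
Level-payment amortization: P = B₀·r / (1 − (1+r)^(−n)) = 6820.00·0.01575 / (1 − 1.01575^(−9)).
Denominator 1 − (1+r)^(−9) = 0.131202583.
P = 107.415 / 0.131202583 ≈ 818.70.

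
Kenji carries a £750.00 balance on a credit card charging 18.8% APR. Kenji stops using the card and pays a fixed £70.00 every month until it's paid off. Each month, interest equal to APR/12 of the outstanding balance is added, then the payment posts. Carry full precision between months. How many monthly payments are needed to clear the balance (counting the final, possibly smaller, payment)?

12 months

Monthly rate r = 18.8%/12 = 1.56667% = 0.0156667.
Recurrence: B ← B·(1+r) − £70.00.
Month 1: interest £11.75; balance after payment £691.75.
Month 2: interest £10.84; balance after payment £632.59.
Closed form: n = −ln(1 − rB₀/P)/ln(1+r) = −ln(0.83214)/ln(1.01567) ≈ 11.820, so the balance reaches zero during payment 12.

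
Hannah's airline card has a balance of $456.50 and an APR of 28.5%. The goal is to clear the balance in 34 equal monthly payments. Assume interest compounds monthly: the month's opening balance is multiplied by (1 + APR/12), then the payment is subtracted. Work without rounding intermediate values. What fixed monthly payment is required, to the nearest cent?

$19.72

Monthly rate r = 28.5%/12 = 2.375% = 0.02375.
Level-payment amortization: P = B₀·r / (1 − (1+r)^(−n)) = 456.50·0.02375 / (1 − 1.02375^(−34)).
Denominator 1 − (1+r)^(−34) = 0.549798541.
P = 10.8419 / 0.549798541 ≈ 19.72.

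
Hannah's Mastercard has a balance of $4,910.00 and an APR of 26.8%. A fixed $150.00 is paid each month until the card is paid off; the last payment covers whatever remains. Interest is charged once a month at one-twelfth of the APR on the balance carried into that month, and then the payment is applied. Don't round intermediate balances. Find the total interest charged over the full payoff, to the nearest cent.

Monthly rate r = 26.8%/12 = 2.23333% = 0.0223333.
Payoff takes n = ⌈−ln(1 − rB₀/P)/ln(1+r)⌉ = ⌈59.455⌉ = 60 payments; the last is $68.60.
Total paid = 59·$150.00 + $68.60 = $8,918.60.
Total interest = total paid − principal = $8,918.60 − $4,910.00 = $4,008.60.

$4,008.60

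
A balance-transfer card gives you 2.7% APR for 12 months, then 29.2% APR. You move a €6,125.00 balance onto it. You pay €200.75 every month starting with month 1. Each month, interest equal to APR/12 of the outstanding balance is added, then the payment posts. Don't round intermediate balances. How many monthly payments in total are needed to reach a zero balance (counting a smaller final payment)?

39 payments

Promo months 1–12 at r₀ = 2.7%/12 = 0.00225; months 13+ at r₁ = 29.2%/12 = 0.0243333.
After month 12: iterate B ← B·(1+r₀) − €200.75 for 12 months → €3,853.40.
Then at r₁ with €200.75/mo: n₂ = −ln(1 − r₁·B/P)/ln(1+r₁) ≈ 26.18 → 27 more payments.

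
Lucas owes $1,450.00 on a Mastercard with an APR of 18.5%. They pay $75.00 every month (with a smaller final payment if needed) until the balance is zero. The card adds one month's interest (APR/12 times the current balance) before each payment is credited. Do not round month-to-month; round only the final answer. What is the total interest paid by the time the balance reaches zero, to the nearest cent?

$284.98

Monthly rate r = 18.5%/12 = 1.54167% = 0.0154167.
Payoff takes n = ⌈−ln(1 − rB₀/P)/ln(1+r)⌉ = ⌈23.132⌉ = 24 payments; the last is $9.98.
Total paid = 23·$75.00 + $9.98 = $1,734.98.
Total interest = total paid − principal = $1,734.98 − $1,450.00 = $284.98.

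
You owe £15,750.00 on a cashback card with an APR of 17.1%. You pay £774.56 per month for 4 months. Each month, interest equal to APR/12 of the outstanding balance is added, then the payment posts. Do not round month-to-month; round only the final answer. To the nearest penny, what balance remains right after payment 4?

Monthly rate r = 17.1%/12 = 1.425% = 0.01425.
Each month: B ← B·(1+r) − £774.56.
Month 1: interest £224.44; balance after payment £15,199.88.
Month 2: interest £216.60; balance after payment £14,641.92.
Month 3: interest £208.65; balance after payment £14,076.00.
Month 4: interest £200.58; balance after payment £13,502.03.

£13,502.03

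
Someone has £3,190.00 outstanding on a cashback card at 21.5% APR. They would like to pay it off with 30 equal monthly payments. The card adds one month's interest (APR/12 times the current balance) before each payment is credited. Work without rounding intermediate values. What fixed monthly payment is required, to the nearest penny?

£138.39

Monthly rate r = 21.5%/12 = 1.79167% = 0.0179167.
Level-payment amortization: P = B₀·r / (1 − (1+r)^(−n)) = 3190.00·0.0179167 / (1 − 1.01792^(−30)).
Denominator 1 − (1+r)^(−30) = 0.413006568.
P = 57.1542 / 0.413006568 ≈ 138.39.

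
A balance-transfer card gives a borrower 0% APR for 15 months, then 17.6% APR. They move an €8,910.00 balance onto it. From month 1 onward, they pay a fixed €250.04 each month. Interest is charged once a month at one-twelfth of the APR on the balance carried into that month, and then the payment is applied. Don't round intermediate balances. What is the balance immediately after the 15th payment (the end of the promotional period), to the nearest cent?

Promo months 1–15 at r₀ = 0%/12 = 0; months 16+ at r₁ = 17.6%/12 = 0.0146667.
After month 15 (no interest yet): B = €8,910.00 − 15·€250.04 = €5,159.40.

€5,159.40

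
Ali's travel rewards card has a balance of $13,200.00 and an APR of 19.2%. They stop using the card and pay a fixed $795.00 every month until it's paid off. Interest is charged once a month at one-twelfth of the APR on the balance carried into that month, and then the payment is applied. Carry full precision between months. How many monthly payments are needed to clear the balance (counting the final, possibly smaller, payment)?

Monthly rate r = 19.2%/12 = 1.6% = 0.016.
Recurrence: B ← B·(1+r) − $795.00.
Month 1: interest $211.20; balance after payment $12,616.20.
Month 2: interest $201.86; balance after payment $12,023.06.
Closed form: n = −ln(1 − rB₀/P)/ln(1+r) = −ln(0.73434)/ln(1.016) ≈ 19.453, so the balance reaches zero during payment 20.

20 payments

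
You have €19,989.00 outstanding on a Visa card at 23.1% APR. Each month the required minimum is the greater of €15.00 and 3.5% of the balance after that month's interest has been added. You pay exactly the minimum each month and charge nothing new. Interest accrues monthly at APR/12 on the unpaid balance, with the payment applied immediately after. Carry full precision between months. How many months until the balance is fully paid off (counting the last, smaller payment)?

274 months

Monthly rate r = 23.1%/12 = 1.925% = 0.01925.
While 3.5% of the post-interest balance exceeds €15.00, each month B ← (B·(1+r))·(1 − 0.035), i.e. B shrinks by the factor (1+r)·0.965 = 0.98358.
This holds for months 1–234. Entering month 235 the balance is €414.83; 3.5% of the post-interest balance is now below €15.00, so the flat €15.00 minimum applies from here.
From month 235 a fixed €15.00 at rate r clears €414.83 in 40 more payments. Total: 234 + 40 = 274 months.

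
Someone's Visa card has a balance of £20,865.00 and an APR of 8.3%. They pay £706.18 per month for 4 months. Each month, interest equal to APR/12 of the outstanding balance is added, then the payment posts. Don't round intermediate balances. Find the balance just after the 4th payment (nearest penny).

£18,594.12

Monthly rate r = 8.3%/12 = 0.691667% = 0.00691667.
Each month: B ← B·(1+r) − £706.18.
Month 1: interest £144.32; balance after payment £20,303.14.
Month 2: interest £140.43; balance after payment £19,737.39.
Month 3: interest £136.52; balance after payment £19,167.72.
Month 4: interest £132.58; balance after payment £18,594.12.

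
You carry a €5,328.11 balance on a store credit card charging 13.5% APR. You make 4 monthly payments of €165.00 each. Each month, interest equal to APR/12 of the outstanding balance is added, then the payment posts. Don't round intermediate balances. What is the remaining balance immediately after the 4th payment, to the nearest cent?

Monthly rate r = 13.5%/12 = 1.125% = 0.01125.
Each month: B ← B·(1+r) − €165.00.
Month 1: interest €59.94; balance after payment €5,223.05.
Month 2: interest €58.76; balance after payment €5,116.81.
Month 3: interest €57.56; balance after payment €5,009.37.
Month 4: interest €56.36; balance after payment €4,900.73.

€4,900.73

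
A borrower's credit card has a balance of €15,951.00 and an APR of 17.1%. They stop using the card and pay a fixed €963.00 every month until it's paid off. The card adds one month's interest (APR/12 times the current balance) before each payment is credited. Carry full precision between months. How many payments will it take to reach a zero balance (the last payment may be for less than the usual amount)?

Monthly rate r = 17.1%/12 = 1.425% = 0.01425.
Recurrence: B ← B·(1+r) − €963.00.
Month 1: interest €227.30; balance after payment €15,215.30.
Month 2: interest €216.82; balance after payment €14,469.12.
Closed form: n = −ln(1 − rB₀/P)/ln(1+r) = −ln(0.76396)/ln(1.01425) ≈ 19.028, so the balance reaches zero during payment 20.

20 months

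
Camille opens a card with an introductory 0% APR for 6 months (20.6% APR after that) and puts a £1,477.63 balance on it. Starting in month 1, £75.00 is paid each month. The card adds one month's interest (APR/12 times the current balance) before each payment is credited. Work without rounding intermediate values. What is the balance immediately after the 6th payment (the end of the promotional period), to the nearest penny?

Promo months 1–6 at r₀ = 0%/12 = 0; months 7+ at r₁ = 20.6%/12 = 0.0171667.
After month 6 (no interest yet): B = £1,477.63 − 6·£75.00 = £1,027.63.

£1,027.63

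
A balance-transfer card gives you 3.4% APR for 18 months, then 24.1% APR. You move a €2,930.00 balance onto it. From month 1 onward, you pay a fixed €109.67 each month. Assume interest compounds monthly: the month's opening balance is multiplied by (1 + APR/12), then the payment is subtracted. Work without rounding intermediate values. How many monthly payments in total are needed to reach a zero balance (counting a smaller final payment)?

29 months

Promo months 1–18 at r₀ = 3.4%/12 = 0.00283333; months 19+ at r₁ = 24.1%/12 = 0.0200833.
After month 18: iterate B ← B·(1+r₀) − €109.67 for 18 months → €1,060.76.
Then at r₁ with €109.67/mo: n₂ = −ln(1 − r₁·B/P)/ln(1+r₁) ≈ 10.86 → 11 more payments.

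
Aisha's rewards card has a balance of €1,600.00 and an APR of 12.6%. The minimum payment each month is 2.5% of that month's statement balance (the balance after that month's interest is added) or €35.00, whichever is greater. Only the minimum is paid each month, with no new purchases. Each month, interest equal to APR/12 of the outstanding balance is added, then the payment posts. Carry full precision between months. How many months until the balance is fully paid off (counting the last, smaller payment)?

62 months

Monthly rate r = 12.6%/12 = 1.05% = 0.0105.
While 2.5% of the post-interest balance exceeds €35.00, each month B ← (B·(1+r))·(1 − 0.025), i.e. B shrinks by the factor (1+r)·0.975 = 0.98524.
This holds for months 1–10. Entering month 11 the balance is €1,378.89; 2.5% of the post-interest balance is now below €35.00, so the flat €35.00 minimum applies from here.
From month 11 a fixed €35.00 at rate r clears €1,378.89 in 52 more payments. Total: 10 + 52 = 62 months.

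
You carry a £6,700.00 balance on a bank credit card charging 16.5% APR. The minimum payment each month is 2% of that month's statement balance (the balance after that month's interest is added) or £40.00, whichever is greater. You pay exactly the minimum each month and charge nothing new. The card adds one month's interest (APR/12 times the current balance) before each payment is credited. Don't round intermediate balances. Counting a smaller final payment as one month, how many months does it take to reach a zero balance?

270 months

Monthly rate r = 16.5%/12 = 1.375% = 0.01375.
While 2% of the post-interest balance exceeds £40.00, each month B ← (B·(1+r))·(1 − 0.02), i.e. B shrinks by the factor (1+r)·0.98 = 0.99347.
This holds for months 1–187. Entering month 188 the balance is £1,969.80; 2% of the post-interest balance is now below £40.00, so the flat £40.00 minimum applies from here.
From month 188 a fixed £40.00 at rate r clears £1,969.80 in 83 more payments. Total: 187 + 83 = 270 months.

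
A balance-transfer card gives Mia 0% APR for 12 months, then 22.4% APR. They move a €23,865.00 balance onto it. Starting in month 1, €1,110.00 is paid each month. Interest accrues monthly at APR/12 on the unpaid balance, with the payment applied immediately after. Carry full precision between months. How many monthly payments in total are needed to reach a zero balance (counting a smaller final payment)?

Promo months 1–12 at r₀ = 0%/12 = 0; months 13+ at r₁ = 22.4%/12 = 0.0186667.
After month 12 (no interest yet): B = €23,865.00 − 12·€1,110.00 = €10,545.00.
Then at r₁ with €1,110.00/mo: n₂ = −ln(1 − r₁·B/P)/ln(1+r₁) ≈ 10.55 → 11 more payments.

23 months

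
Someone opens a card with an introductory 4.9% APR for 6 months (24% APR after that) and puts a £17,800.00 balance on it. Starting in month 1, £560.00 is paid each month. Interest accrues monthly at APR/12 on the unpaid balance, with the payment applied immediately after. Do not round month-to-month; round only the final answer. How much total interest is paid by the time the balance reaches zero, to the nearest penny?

£6,925.14

Promo months 1–6 at r₀ = 4.9%/12 = 0.00408333; months 7+ at r₁ = 24%/12 = 0.02.
After month 6: iterate B ← B·(1+r₀) − £560.00 for 6 months → £14,846.09.
Then at r₁ with £560.00/mo: n₂ = −ln(1 − r₁·B/P)/ln(1+r₁) ≈ 38.15 → 39 more payments.
Total paid = 44·£560.00 + £85.14 = £24,725.14; interest = £24,725.14 − £17,800.00 = £6,925.14.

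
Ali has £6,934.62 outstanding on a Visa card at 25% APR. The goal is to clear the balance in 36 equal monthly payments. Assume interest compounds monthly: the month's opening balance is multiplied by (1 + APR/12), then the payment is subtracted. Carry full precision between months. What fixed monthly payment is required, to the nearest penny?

Monthly rate r = 25%/12 = 2.08333% = 0.0208333.
Level-payment amortization: P = B₀·r / (1 − (1+r)^(−n)) = 6934.62·0.0208333 / (1 − 1.02083^(−36)).
Denominator 1 − (1+r)^(−36) = 0.523979491.
P = 144.471 / 0.523979491 ≈ 275.72.

£275.72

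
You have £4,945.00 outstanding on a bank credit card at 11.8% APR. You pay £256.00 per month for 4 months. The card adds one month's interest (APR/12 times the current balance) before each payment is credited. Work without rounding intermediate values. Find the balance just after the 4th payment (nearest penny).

£4,103.19

Monthly rate r = 11.8%/12 = 0.983333% = 0.00983333.
Each month: B ← B·(1+r) − £256.00.
Month 1: interest £48.63; balance after payment £4,737.63.
Month 2: interest £46.59; balance after payment £4,528.21.
Month 3: interest £44.53; balance after payment £4,316.74.
Month 4: interest £42.45; balance after payment £4,103.19.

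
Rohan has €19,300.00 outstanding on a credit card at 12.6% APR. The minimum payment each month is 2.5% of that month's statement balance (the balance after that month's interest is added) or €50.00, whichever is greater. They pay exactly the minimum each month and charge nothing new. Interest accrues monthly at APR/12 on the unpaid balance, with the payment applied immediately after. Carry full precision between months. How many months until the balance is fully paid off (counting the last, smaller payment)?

205 months

Monthly rate r = 12.6%/12 = 1.05% = 0.0105.
While 2.5% of the post-interest balance exceeds €50.00, each month B ← (B·(1+r))·(1 − 0.025), i.e. B shrinks by the factor (1+r)·0.975 = 0.98524.
This holds for months 1–154. Entering month 155 the balance is €1,953.71; 2.5% of the post-interest balance is now below €50.00, so the flat €50.00 minimum applies from here.
From month 155 a fixed €50.00 at rate r clears €1,953.71 in 51 more payments. Total: 154 + 51 = 205 months.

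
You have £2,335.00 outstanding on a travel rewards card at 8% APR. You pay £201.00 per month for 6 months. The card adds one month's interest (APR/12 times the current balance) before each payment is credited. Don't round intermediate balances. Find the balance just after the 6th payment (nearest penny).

£1,203.69

Monthly rate r = 8%/12 = 0.666667% = 0.00666667.
Each month: B ← B·(1+r) − £201.00.
Month 1: interest £15.57; balance after payment £2,149.57.
Month 2: interest £14.33; balance after payment £1,962.90.
Month 3: interest £13.09; balance after payment £1,774.98.
Month 4: interest £11.83; balance after payment £1,585.82.
Month 5: interest £10.57; balance after payment £1,395.39.
Month 6: interest £9.30; balance after payment £1,203.69.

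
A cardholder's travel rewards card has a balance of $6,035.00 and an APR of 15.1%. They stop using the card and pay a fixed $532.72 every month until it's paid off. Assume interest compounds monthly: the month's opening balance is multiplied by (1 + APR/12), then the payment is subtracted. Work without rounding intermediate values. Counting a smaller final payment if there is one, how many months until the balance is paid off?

13 months

Monthly rate r = 15.1%/12 = 1.25833% = 0.0125833.
Recurrence: B ← B·(1+r) − $532.72.
Month 1: interest $75.94; balance after payment $5,578.22.
Month 2: interest $70.19; balance after payment $5,115.69.
Closed form: n = −ln(1 − rB₀/P)/ln(1+r) = −ln(0.85745)/ln(1.01258) ≈ 12.299, so the balance reaches zero during payment 13.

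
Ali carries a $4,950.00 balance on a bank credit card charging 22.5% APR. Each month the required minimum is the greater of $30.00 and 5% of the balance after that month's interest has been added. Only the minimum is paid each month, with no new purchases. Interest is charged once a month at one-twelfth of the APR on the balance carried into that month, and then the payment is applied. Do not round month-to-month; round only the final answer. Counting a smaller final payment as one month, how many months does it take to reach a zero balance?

Monthly rate r = 22.5%/12 = 1.875% = 0.01875.
While 5% of the post-interest balance exceeds $30.00, each month B ← (B·(1+r))·(1 − 0.05), i.e. B shrinks by the factor (1+r)·0.95 = 0.96781.
This holds for months 1–66. Entering month 67 the balance is $571.25; 5% of the post-interest balance is now below $30.00, so the flat $30.00 minimum applies from here.
From month 67 a fixed $30.00 at rate r clears $571.25 in 24 more payments. Total: 66 + 24 = 90 months.

90 months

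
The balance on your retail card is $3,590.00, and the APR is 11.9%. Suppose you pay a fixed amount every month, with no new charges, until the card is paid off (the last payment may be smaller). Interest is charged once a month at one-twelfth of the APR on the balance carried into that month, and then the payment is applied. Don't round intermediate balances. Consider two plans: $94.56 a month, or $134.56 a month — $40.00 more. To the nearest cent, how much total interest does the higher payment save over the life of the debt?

Monthly rate r = 11.9%/12 = 0.991667% = 0.00991667.
At $94.56/mo: n = ⌈−ln(1 − rB₀/P)/ln(1+r)⌉ = 48 payments (last $82.48); total interest = total paid − $3,590.00 = $936.80.
At $134.56/mo: 32 payments (last $19.18); total interest $600.54.
Interest saved = $936.80 − $600.54 = $336.26.

$336.26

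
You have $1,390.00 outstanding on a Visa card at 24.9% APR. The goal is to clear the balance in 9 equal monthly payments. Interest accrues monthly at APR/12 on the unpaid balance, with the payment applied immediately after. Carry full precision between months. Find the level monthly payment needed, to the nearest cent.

$170.91

Monthly rate r = 24.9%/12 = 2.075% = 0.02075.
Level-payment amortization: P = B₀·r / (1 − (1+r)^(−n)) = 1390.00·0.02075 / (1 − 1.02075^(−9)).
Denominator 1 − (1+r)^(−9) = 0.168761782.
P = 28.8425 / 0.168761782 ≈ 170.91.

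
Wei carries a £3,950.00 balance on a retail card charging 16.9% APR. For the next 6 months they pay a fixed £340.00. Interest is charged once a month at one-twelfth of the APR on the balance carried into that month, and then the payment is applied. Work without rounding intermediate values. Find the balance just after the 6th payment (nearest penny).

Monthly rate r = 16.9%/12 = 1.40833% = 0.0140833.
Each month: B ← B·(1+r) − £340.00.
Month 1: interest £55.63; balance after payment £3,665.63.
Month 2: interest £51.62; balance after payment £3,377.25.
Month 3: interest £47.56; balance after payment £3,084.82.
Month 4: interest £43.44; balance after payment £2,788.26.
Month 5: interest £39.27; balance after payment £2,487.53.
Month 6: interest £35.03; balance after payment £2,182.56.

£2,182.56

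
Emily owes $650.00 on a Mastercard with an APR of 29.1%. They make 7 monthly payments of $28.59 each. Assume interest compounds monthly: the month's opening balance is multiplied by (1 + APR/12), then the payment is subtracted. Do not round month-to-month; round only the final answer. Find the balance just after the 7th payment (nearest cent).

Monthly rate r = 29.1%/12 = 2.425% = 0.02425.
Each month: B ← B·(1+r) − $28.59.
Month 1: interest $15.76; balance after payment $637.17.
Month 2: interest $15.45; balance after payment $624.03.
Month 3: interest $15.13; balance after payment $610.58.
Month 4: interest $14.81; balance after payment $596.79.
Month 5: interest $14.47; balance after payment $582.68.
Month 6: interest $14.13; balance after payment $568.22.
Month 7: interest $13.78; balance after payment $553.40.

$553.40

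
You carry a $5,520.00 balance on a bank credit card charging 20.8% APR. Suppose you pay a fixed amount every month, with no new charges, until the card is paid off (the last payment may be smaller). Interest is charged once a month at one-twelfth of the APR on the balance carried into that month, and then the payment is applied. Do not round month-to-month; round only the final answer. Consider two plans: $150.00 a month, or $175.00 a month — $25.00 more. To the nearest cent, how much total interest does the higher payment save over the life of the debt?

Monthly rate r = 20.8%/12 = 1.73333% = 0.0173333.
At $150.00/mo: n = ⌈−ln(1 − rB₀/P)/ln(1+r)⌉ = 60 payments (last $16.17); total interest = total paid − $5,520.00 = $3,346.17.
At $175.00/mo: 47 payments (last $8.15); total interest $2,538.15.
Interest saved = $3,346.17 − $2,538.15 = $808.02.

$808.02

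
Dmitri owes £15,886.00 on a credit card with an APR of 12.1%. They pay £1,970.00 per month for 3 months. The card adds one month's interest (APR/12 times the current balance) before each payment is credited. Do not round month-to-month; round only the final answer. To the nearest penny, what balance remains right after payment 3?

£10,401.62

Monthly rate r = 12.1%/12 = 1.00833% = 0.0100833.
Each month: B ← B·(1+r) − £1,970.00.
Month 1: interest £160.18; balance after payment £14,076.18.
Month 2: interest £141.93; balance after payment £12,248.12.
Month 3: interest £123.50; balance after payment £10,401.62.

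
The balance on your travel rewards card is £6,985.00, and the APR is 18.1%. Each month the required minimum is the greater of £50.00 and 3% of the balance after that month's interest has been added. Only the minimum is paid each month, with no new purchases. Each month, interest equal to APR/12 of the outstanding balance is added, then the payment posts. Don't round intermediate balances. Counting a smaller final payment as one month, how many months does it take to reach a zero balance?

140 months

Monthly rate r = 18.1%/12 = 1.50833% = 0.0150833.
While 3% of the post-interest balance exceeds £50.00, each month B ← (B·(1+r))·(1 − 0.03), i.e. B shrinks by the factor (1+r)·0.97 = 0.98463.
This holds for months 1–94. Entering month 95 the balance is £1,628.80; 3% of the post-interest balance is now below £50.00, so the flat £50.00 minimum applies from here.
From month 95 a fixed £50.00 at rate r clears £1,628.80 in 46 more payments. Total: 94 + 46 = 140 months.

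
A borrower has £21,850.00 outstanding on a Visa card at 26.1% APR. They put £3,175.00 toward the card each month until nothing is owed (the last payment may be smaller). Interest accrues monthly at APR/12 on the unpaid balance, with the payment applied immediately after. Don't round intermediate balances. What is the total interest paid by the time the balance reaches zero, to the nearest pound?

£2,084

Monthly rate r = 26.1%/12 = 2.175% = 0.02175.
Payoff takes n = ⌈−ln(1 − rB₀/P)/ln(1+r)⌉ = ⌈7.536⌉ = 8 payments; the last is £1,709.25.
Total paid = 7·£3,175.00 + £1,709.25 = £23,934.25.
Total interest = total paid − principal = £23,934.25 − £21,850.00 = £2,084.25.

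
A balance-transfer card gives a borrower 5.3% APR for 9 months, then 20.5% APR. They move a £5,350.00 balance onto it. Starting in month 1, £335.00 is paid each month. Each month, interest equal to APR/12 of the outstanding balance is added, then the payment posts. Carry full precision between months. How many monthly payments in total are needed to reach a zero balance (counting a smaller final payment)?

Promo months 1–9 at r₀ = 5.3%/12 = 0.00441667; months 10+ at r₁ = 20.5%/12 = 0.0170833.
After month 9: iterate B ← B·(1+r₀) − £335.00 for 9 months → £2,497.64.
Then at r₁ with £335.00/mo: n₂ = −ln(1 − r₁·B/P)/ln(1+r₁) ≈ 8.04 → 9 more payments.

18 payments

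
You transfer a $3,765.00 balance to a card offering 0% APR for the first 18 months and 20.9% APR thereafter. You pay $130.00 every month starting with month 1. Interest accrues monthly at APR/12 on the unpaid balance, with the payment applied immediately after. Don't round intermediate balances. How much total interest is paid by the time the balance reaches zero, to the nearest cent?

Promo months 1–18 at r₀ = 0%/12 = 0; months 19+ at r₁ = 20.9%/12 = 0.0174167.
After month 18 (no interest yet): B = $3,765.00 − 18·$130.00 = $1,425.00.
Then at r₁ with $130.00/mo: n₂ = −ln(1 − r₁·B/P)/ln(1+r₁) ≈ 12.27 → 13 more payments.
Total paid = 30·$130.00 + $35.22 = $3,935.22; interest = $3,935.22 − $3,765.00 = $170.22.

$170.22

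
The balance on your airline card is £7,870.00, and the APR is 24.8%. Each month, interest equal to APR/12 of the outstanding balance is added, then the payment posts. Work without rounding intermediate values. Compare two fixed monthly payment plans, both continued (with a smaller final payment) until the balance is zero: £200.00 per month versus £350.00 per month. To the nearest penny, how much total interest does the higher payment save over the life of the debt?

Monthly rate r = 24.8%/12 = 2.06667% = 0.0206667.
At £200.00/mo: n = ⌈−ln(1 − rB₀/P)/ln(1+r)⌉ = 83 payments (last £4.96); total interest = total paid − £7,870.00 = £8,534.96.
At £350.00/mo: 31 payments (last £193.48); total interest £2,823.48.
Interest saved = £8,534.96 − £2,823.48 = £5,711.48.

£5,711.48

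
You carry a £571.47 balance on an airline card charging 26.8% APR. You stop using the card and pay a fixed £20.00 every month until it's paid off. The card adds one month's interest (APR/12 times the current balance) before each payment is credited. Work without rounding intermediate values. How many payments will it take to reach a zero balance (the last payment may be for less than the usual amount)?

47 payments

Monthly rate r = 26.8%/12 = 2.23333% = 0.0223333.
Recurrence: B ← B·(1+r) − £20.00.
Month 1: interest £12.76; balance after payment £564.23.
Month 2: interest £12.60; balance after payment £556.83.
Closed form: n = −ln(1 − rB₀/P)/ln(1+r) = −ln(0.36186)/ln(1.02233) ≈ 46.021, so the balance reaches zero during payment 47.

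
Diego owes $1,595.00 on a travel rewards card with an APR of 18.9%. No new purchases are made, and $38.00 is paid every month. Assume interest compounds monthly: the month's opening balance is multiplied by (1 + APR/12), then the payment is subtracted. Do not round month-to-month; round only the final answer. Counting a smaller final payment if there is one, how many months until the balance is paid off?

Monthly rate r = 18.9%/12 = 1.575% = 0.01575.
Recurrence: B ← B·(1+r) − $38.00.
Month 1: interest $25.12; balance after payment $1,582.12.
Month 2: interest $24.92; balance after payment $1,569.04.
Closed form: n = −ln(1 − rB₀/P)/ln(1+r) = −ln(0.33891)/ln(1.01575) ≈ 69.238, so the balance reaches zero during payment 70.

70 months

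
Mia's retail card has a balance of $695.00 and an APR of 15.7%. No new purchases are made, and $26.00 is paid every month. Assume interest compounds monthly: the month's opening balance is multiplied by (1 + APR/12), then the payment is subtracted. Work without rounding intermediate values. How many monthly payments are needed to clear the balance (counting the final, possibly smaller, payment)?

Monthly rate r = 15.7%/12 = 1.30833% = 0.0130833.
Recurrence: B ← B·(1+r) − $26.00.
Month 1: interest $9.09; balance after payment $678.09.
Month 2: interest $8.87; balance after payment $660.96.
Closed form: n = −ln(1 − rB₀/P)/ln(1+r) = −ln(0.65027)/ln(1.01308) ≈ 33.109, so the balance reaches zero during payment 34.

34 months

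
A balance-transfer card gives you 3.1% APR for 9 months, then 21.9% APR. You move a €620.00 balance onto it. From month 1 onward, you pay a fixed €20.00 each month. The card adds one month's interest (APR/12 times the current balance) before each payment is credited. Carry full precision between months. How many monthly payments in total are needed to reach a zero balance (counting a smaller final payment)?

Promo months 1–9 at r₀ = 3.1%/12 = 0.00258333; months 10+ at r₁ = 21.9%/12 = 0.01825.
After month 9: iterate B ← B·(1+r₀) − €20.00 for 9 months → €452.69.
Then at r₁ with €20.00/mo: n₂ = −ln(1 − r₁·B/P)/ln(1+r₁) ≈ 29.46 → 30 more payments.

39 months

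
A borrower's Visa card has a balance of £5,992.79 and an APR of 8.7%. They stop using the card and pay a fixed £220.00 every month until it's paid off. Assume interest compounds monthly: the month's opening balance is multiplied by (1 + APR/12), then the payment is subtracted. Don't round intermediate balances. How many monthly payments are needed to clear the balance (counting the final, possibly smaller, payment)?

Monthly rate r = 8.7%/12 = 0.725% = 0.00725.
Recurrence: B ← B·(1+r) − £220.00.
Month 1: interest £43.45; balance after payment £5,816.24.
Month 2: interest £42.17; balance after payment £5,638.41.
Closed form: n = −ln(1 − rB₀/P)/ln(1+r) = −ln(0.80251)/ln(1.00725) ≈ 30.456, so the balance reaches zero during payment 31.

31 payments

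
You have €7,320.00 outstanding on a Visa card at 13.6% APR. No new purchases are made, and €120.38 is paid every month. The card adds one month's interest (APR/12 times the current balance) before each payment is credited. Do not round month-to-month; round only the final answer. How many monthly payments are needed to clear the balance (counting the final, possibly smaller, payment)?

104 payments

Monthly rate r = 13.6%/12 = 1.13333% = 0.0113333.
Recurrence: B ← B·(1+r) − €120.38.
Month 1: interest €82.96; balance after payment €7,282.58.
Month 2: interest €82.54; balance after payment €7,244.74.
Closed form: n = −ln(1 − rB₀/P)/ln(1+r) = −ln(0.31085)/ln(1.01133) ≈ 103.681, so the balance reaches zero during payment 104.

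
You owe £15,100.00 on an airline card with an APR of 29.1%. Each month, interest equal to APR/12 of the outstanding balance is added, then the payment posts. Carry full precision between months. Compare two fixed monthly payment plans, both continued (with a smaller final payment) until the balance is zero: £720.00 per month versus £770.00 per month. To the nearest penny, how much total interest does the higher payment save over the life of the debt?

Monthly rate r = 29.1%/12 = 2.425% = 0.02425.
At £720.00/mo: n = ⌈−ln(1 − rB₀/P)/ln(1+r)⌉ = 30 payments (last £470.44); total interest = total paid − £15,100.00 = £6,250.44.
At £770.00/mo: 27 payments (last £721.44); total interest £5,641.44.
Interest saved = £6,250.44 − £5,641.44 = £609.00.

£609.00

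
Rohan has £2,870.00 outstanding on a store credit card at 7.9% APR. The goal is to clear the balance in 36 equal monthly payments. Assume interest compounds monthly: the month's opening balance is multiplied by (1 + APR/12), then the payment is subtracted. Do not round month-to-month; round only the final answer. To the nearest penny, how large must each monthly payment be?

Monthly rate r = 7.9%/12 = 0.658333% = 0.00658333.
Level-payment amortization: P = B₀·r / (1 − (1+r)^(−n)) = 2870.00·0.00658333 / (1 − 1.00658^(−36)).
Denominator 1 − (1+r)^(−36) = 0.21039565.
P = 18.8942 / 0.21039565 ≈ 89.80.

£89.80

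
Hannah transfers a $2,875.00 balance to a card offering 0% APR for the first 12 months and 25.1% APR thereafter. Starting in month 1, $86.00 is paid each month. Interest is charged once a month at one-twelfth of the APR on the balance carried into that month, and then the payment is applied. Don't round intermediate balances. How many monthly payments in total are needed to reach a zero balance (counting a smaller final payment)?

Promo months 1–12 at r₀ = 0%/12 = 0; months 13+ at r₁ = 25.1%/12 = 0.0209167.
After month 12 (no interest yet): B = $2,875.00 − 12·$86.00 = $1,843.00.
Then at r₁ with $86.00/mo: n₂ = −ln(1 − r₁·B/P)/ln(1+r₁) ≈ 28.73 → 29 more payments.

41 months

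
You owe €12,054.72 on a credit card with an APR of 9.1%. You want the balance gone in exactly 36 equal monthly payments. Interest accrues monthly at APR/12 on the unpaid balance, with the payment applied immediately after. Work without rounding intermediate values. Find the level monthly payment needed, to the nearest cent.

Monthly rate r = 9.1%/12 = 0.758333% = 0.00758333.
Level-payment amortization: P = B₀·r / (1 − (1+r)^(−n)) = 12054.72·0.00758333 / (1 − 1.00758^(−36)).
Denominator 1 − (1+r)^(−36) = 0.238122943.
P = 91.415 / 0.238122943 ≈ 383.90.

€383.90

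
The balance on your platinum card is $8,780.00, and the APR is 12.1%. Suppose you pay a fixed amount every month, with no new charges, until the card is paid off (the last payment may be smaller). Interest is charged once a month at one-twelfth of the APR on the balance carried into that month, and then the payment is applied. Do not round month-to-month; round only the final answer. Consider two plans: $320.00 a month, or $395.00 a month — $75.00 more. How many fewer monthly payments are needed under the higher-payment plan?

7 fewer payments

Monthly rate r = 12.1%/12 = 1.00833% = 0.0100833.
At $320.00/mo: n = ⌈−ln(1 − rB₀/P)/ln(1+r)⌉ = 33 payments (last $90.50); total interest = total paid − $8,780.00 = $1,550.50.
At $395.00/mo: 26 payments (last $116.57); total interest $1,211.57.
Payments saved = 33 − 26 = 7.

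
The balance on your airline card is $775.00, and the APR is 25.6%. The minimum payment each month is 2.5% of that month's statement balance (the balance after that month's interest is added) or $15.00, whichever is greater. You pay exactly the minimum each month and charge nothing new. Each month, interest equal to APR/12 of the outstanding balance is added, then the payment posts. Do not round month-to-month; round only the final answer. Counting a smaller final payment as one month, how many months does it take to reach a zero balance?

Monthly rate r = 25.6%/12 = 2.13333% = 0.0213333.
While 2.5% of the post-interest balance exceeds $15.00, each month B ← (B·(1+r))·(1 − 0.025), i.e. B shrinks by the factor (1+r)·0.975 = 0.9958.
This holds for months 1–66. Entering month 67 the balance is $587.03; 2.5% of the post-interest balance is now below $15.00, so the flat $15.00 minimum applies from here.
From month 67 a fixed $15.00 at rate r clears $587.03 in 86 more payments. Total: 66 + 86 = 152 months.

152 months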